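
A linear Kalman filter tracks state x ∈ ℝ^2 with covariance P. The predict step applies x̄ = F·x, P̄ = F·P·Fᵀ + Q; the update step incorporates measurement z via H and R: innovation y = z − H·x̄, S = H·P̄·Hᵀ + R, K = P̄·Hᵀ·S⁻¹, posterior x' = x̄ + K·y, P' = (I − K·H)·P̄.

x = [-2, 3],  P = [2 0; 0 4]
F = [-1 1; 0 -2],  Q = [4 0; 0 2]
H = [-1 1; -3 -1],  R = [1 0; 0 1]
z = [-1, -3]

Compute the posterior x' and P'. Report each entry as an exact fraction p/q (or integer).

x' = [2069/1961, -334/1961]
P' = [242/1961 -240/1961; -240/1961 1178/1961]

x̄ = F·x = [5, -6]
P̄ = F·P·Fᵀ + Q = [10 -8; -8 18]
y = z − H·x̄ = [10, 6]
S = H·P̄·Hᵀ + R = [45 28; 28 61]
K = P̄·Hᵀ·S⁻¹ = [-482/1961 -486/1961; 1418/1961 -458/1961]
x' = x̄ + K·y = [2069/1961, -334/1961]
P' = (I − K·H)·P̄ = [242/1961 -240/1961; -240/1961 1178/1961]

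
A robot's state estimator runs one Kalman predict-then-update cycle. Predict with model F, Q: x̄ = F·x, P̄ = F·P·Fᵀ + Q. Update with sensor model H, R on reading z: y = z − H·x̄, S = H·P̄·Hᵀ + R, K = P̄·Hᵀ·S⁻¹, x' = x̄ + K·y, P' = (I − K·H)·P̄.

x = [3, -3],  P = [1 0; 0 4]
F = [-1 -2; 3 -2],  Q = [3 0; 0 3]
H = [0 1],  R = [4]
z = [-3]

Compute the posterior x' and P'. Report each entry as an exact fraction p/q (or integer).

x' = [-69/16, -3/4]
P' = [471/32 13/8; 13/8 7/2]

x̄ = F·x = [3, 15]
P̄ = F·P·Fᵀ + Q = [20 13; 13 28]
y = z − H·x̄ = [-18]
S = H·P̄·Hᵀ + R = [32]
K = P̄·Hᵀ·S⁻¹ = [13/32; 7/8]
x' = x̄ + K·y = [-69/16, -3/4]
P' = (I − K·H)·P̄ = [471/32 13/8; 13/8 7/2]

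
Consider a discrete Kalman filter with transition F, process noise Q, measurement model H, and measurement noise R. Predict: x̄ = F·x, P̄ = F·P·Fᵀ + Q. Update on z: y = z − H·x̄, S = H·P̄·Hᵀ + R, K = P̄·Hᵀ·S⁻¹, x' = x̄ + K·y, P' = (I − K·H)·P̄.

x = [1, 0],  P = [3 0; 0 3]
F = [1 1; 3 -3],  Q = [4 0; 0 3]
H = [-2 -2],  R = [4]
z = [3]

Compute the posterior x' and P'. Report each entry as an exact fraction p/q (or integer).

x' = [13/68, -219/136]
P' = [145/17 -285/34; -285/34 627/68]

x̄ = F·x = [1, 3]
P̄ = F·P·Fᵀ + Q = [10 0; 0 57]
y = z − H·x̄ = [11]
S = H·P̄·Hᵀ + R = [272]
K = P̄·Hᵀ·S⁻¹ = [-5/68; -57/136]
x' = x̄ + K·y = [13/68, -219/136]
P' = (I − K·H)·P̄ = [145/17 -285/34; -285/34 627/68]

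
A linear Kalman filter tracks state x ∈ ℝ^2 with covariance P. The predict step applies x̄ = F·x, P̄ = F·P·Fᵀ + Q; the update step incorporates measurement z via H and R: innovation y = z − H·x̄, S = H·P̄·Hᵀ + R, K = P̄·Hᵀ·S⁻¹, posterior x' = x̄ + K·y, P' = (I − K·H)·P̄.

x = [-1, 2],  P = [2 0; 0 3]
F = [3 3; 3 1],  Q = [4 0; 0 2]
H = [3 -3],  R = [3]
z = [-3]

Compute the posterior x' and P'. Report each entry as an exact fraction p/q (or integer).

x' = [-3, -23/11]
P' = [113/5 111/5; 111/5 1217/55]

x̄ = F·x = [3, -1]
P̄ = F·P·Fᵀ + Q = [49 27; 27 23]
y = z − H·x̄ = [-15]
S = H·P̄·Hᵀ + R = [165]
K = P̄·Hᵀ·S⁻¹ = [2/5; 4/55]
x' = x̄ + K·y = [-3, -23/11]
P' = (I − K·H)·P̄ = [113/5 111/5; 111/5 1217/55]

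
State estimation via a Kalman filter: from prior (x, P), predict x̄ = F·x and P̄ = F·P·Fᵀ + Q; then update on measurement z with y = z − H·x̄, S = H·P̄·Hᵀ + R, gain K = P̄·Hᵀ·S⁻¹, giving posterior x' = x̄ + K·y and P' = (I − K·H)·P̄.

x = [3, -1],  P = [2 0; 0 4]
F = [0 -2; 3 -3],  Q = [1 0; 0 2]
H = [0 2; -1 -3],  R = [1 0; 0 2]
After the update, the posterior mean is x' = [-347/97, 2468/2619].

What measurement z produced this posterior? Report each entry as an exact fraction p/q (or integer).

z = [2, 1]

x̄ = F·x = [2, 12]
P̄ = F·P·Fᵀ + Q = [17 24; 24 56]
S = H·P̄·Hᵀ + R = [225 -384; -384 667]
K = P̄·Hᵀ·S⁻¹ = [-80/97 -59/97; 976/2619 -64/873]
x' − x̄ = [-541/97, -28960/2619] = K·y
y = (KᵀK)⁻¹·Kᵀ·(x' − x̄) = [-22, 39]
z = y + H·x̄ = [-22, 39] + [24, -38] = [2, 1]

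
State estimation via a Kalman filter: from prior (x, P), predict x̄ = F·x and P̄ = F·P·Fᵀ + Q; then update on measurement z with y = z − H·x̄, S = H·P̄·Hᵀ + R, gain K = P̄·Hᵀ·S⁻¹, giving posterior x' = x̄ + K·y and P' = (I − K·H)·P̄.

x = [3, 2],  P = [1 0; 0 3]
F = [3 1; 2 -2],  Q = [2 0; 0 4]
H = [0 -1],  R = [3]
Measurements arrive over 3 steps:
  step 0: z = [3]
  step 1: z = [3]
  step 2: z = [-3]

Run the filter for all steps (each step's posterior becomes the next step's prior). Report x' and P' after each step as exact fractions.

step 0: x' = [11, -54/23], P' = [14 0; 0 60/23]
step 1: x' = [-679/563, -1006/563], P' = [25948/563 1812/563; 1812/563 1620/563]
step 2: x' = [-90679/33239, 98682/33239], P' = [2108950/33239 145200/33239; 145200/33239 98028/33239]

step 0: x̄ = F·x = [11, 2]
step 0: P̄ = F·P·Fᵀ + Q = [14 0; 0 20]
step 0: y = z − H·x̄ = [5]
step 0: S = H·P̄·Hᵀ + R = [23]
step 0: K = P̄·Hᵀ·S⁻¹ = [0; -20/23]
step 0: x' = x̄ + K·y = [11, -54/23]
step 0: P' = (I − K·H)·P̄ = [14 0; 0 60/23]
step 1: x̄ = F·x = [705/23, 614/23]
step 1: P̄ = F·P·Fᵀ + Q = [3004/23 1812/23; 1812/23 1620/23]
step 1: y = z − H·x̄ = [683/23]
step 1: S = H·P̄·Hᵀ + R = [1689/23]
step 1: K = P̄·Hᵀ·S⁻¹ = [-604/563; -540/563]
step 1: x' = x̄ + K·y = [-679/563, -1006/563]
step 1: P' = (I − K·H)·P̄ = [25948/563 1812/563; 1812/563 1620/563]
step 2: x̄ = F·x = [-3043/563, 654/563]
step 2: P̄ = F·P·Fᵀ + Q = [247150/563 145200/563; 145200/563 98028/563]
step 2: y = z − H·x̄ = [-1035/563]
step 2: S = H·P̄·Hᵀ + R = [99717/563]
step 2: K = P̄·Hᵀ·S⁻¹ = [-48400/33239; -32676/33239]
step 2: x' = x̄ + K·y = [-90679/33239, 98682/33239]
step 2: P' = (I − K·H)·P̄ = [2108950/33239 145200/33239; 145200/33239 98028/33239]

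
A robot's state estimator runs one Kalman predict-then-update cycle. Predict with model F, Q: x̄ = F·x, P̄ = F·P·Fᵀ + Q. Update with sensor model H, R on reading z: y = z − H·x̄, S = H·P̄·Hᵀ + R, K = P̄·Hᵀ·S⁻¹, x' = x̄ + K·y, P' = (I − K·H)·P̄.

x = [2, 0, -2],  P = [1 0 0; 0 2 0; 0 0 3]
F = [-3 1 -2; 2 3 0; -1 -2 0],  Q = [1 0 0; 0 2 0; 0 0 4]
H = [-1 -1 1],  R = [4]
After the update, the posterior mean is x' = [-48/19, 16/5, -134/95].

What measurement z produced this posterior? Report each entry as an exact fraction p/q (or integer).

z = [-2]

x̄ = F·x = [-2, 4, -2]
P̄ = F·P·Fᵀ + Q = [24 0 -1; 0 24 -14; -1 -14 13]
S = H·P̄·Hᵀ + R = [95]
K = P̄·Hᵀ·S⁻¹ = [-5/19; -2/5; 28/95]
x' − x̄ = [-10/19, -4/5, 56/95] = K·y
y = (KᵀK)⁻¹·Kᵀ·(x' − x̄) = [2]
z = y + H·x̄ = [2] + [-4] = [-2]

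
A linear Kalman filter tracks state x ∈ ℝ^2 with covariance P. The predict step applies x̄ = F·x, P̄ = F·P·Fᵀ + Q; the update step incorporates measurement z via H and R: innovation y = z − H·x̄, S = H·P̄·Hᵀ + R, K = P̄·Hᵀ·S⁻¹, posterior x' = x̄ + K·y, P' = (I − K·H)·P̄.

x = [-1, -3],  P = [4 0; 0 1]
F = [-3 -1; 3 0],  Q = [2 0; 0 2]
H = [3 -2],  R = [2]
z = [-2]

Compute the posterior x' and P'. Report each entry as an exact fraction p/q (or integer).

x̄ = F·x = [6, -3]
P̄ = F·P·Fᵀ + Q = [39 -36; -36 38]
y = z − H·x̄ = [-26]
S = H·P̄·Hᵀ + R = [937]
K = P̄·Hᵀ·S⁻¹ = [189/937; -184/937]
x' = x̄ + K·y = [708/937, 1973/937]
P' = (I − K·H)·P̄ = [822/937 1044/937; 1044/937 1750/937]

x' = [708/937, 1973/937]
P' = [822/937 1044/937; 1044/937 1750/937]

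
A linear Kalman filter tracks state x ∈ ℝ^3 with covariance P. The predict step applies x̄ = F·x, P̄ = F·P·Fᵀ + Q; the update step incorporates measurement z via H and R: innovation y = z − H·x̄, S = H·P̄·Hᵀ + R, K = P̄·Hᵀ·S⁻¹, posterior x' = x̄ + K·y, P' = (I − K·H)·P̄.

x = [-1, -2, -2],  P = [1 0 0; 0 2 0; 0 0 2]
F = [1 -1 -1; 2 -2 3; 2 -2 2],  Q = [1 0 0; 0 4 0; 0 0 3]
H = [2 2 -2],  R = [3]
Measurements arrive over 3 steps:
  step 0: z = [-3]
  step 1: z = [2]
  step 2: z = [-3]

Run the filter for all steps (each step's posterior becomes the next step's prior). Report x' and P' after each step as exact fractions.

step 0: x' = [101/47, -288/47, -124/47], P' = [218/47 -160/47 46/47; -160/47 1198/47 1008/47; 46/47 1008/47 1045/47]
step 1: x' = [4617/2863, 17222/2863, 2662/409], P' = [75708/2863 -98345/2863 -3626/409; -98345/2863 287153/2863 26862/409; -3626/409 26862/409 23035/409]
step 2: x' = [-16506957/2338409, 30761160/2338409, 17786748/2338409], P' = [98732013/2338409 -186825847/2338409 -90421324/2338409; -186825847/2338409 595137979/2338409 406841214/2338409; -90421324/2338409 406841214/2338409 314368847/2338409]

step 0: x̄ = F·x = [3, -4, -2]
step 0: P̄ = F·P·Fᵀ + Q = [6 0 2; 0 34 24; 2 24 23]
step 0: y = z − H·x̄ = [-5]
step 0: S = H·P̄·Hᵀ + R = [47]
step 0: K = P̄·Hᵀ·S⁻¹ = [8/47; 20/47; 6/47]
step 0: x' = x̄ + K·y = [101/47, -288/47, -124/47]
step 0: P' = (I − K·H)·P̄ = [218/47 -160/47 46/47; -160/47 1198/47 1008/47; 46/47 1008/47 1045/47]
step 1: x̄ = F·x = [513/47, 406/47, 530/47]
step 1: P̄ = F·P·Fᵀ + Q = [4752/47 -625/47 1382/47; -625/47 4993/47 3594/47; 1382/47 3594/47 3569/47]
step 1: y = z − H·x̄ = [-684/47]
step 1: S = H·P̄·Hᵀ + R = [8589/47]
step 1: K = P̄·Hᵀ·S⁻¹ = [1830/2863; 516/2863; 134/409]
step 1: x' = x̄ + K·y = [4617/2863, 17222/2863, 2662/409]
step 1: P' = (I − K·H)·P̄ = [75708/2863 -98345/2863 -3626/409; -98345/2863 287153/2863 26862/409; -3626/409 26862/409 23035/409]
step 2: x̄ = F·x = [-31239/2863, 30692/2863, 12058/2863]
step 2: P̄ = F·P·Fᵀ + Q = [1150491/2863 421951/2863 796612/2863; 421951/2863 1139869/2863 1071514/2863; 796612/2863 1071514/2863 1184445/2863]
step 2: y = z − H·x̄ = [16621/2863]
step 2: S = H·P̄·Hᵀ + R = [2338409/2863]
step 2: K = P̄·Hᵀ·S⁻¹ = [1551660/2338409; 980612/2338409; 1367362/2338409]
step 2: x' = x̄ + K·y = [-16506957/2338409, 30761160/2338409, 17786748/2338409]
step 2: P' = (I − K·H)·P̄ = [98732013/2338409 -186825847/2338409 -90421324/2338409; -186825847/2338409 595137979/2338409 406841214/2338409; -90421324/2338409 406841214/2338409 314368847/2338409]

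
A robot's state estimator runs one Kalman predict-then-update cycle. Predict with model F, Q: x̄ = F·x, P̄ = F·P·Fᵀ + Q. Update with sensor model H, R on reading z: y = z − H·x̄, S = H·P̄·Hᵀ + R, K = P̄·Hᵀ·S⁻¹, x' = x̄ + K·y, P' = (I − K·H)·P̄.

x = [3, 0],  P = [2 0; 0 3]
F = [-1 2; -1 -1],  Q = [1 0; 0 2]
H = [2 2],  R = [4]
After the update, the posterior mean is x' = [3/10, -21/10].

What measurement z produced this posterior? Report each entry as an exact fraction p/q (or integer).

x̄ = F·x = [-3, -3]
P̄ = F·P·Fᵀ + Q = [15 -4; -4 7]
S = H·P̄·Hᵀ + R = [60]
K = P̄·Hᵀ·S⁻¹ = [11/30; 1/10]
x' − x̄ = [33/10, 9/10] = K·y
y = (KᵀK)⁻¹·Kᵀ·(x' − x̄) = [9]
z = y + H·x̄ = [9] + [-12] = [-3]

z = [-3]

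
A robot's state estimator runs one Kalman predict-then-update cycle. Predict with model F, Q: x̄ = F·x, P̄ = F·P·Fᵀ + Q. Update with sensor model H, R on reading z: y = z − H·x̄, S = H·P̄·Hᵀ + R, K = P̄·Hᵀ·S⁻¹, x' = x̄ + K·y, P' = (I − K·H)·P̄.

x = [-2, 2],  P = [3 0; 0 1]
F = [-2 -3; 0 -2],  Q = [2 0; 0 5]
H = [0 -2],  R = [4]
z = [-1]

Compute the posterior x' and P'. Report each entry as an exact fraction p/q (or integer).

x̄ = F·x = [-2, -4]
P̄ = F·P·Fᵀ + Q = [23 6; 6 9]
y = z − H·x̄ = [-9]
S = H·P̄·Hᵀ + R = [40]
K = P̄·Hᵀ·S⁻¹ = [-3/10; -9/20]
x' = x̄ + K·y = [7/10, 1/20]
P' = (I − K·H)·P̄ = [97/5 3/5; 3/5 9/10]

x' = [7/10, 1/20]
P' = [97/5 3/5; 3/5 9/10]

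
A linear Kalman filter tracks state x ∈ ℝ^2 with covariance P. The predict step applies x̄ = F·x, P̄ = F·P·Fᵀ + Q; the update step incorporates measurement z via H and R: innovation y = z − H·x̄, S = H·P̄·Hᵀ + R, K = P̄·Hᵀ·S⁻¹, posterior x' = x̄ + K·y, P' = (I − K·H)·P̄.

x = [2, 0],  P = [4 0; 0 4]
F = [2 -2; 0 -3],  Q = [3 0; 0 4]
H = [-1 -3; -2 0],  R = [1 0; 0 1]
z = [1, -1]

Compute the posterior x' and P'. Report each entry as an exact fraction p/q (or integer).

x̄ = F·x = [4, 0]
P̄ = F·P·Fᵀ + Q = [35 24; 24 40]
y = z − H·x̄ = [5, 7]
S = H·P̄·Hᵀ + R = [540 214; 214 141]
K = P̄·Hᵀ·S⁻¹ = [-107/30344 -7451/15172; -1254/3793 612/3793]
x' = x̄ + K·y = [16527/30344, -1986/3793]
P' = (I − K·H)·P̄ = [7451/30344 -306/3793; -306/3793 520/3793]

x' = [16527/30344, -1986/3793]
P' = [7451/30344 -306/3793; -306/3793 520/3793]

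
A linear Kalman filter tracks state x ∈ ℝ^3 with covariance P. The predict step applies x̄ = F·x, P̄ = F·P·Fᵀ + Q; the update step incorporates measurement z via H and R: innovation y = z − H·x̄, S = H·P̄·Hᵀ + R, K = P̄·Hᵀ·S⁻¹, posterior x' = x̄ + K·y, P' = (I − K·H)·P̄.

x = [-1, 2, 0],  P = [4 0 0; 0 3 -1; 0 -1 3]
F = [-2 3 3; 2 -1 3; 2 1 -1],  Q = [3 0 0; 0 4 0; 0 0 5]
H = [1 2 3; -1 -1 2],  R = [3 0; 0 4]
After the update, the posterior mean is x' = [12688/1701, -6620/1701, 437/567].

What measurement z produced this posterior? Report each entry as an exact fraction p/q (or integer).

z = [2, -2]

x̄ = F·x = [8, -4, 0]
P̄ = F·P·Fᵀ + Q = [55 -4 -16; -4 56 0; -16 0 29]
S = H·P̄·Hᵀ + R = [431 35; 35 287]
K = P̄·Hᵀ·S⁻¹ = [187/8748 -17869/61236; 586/2187 -3274/15309; 847/5832 9803/40824]
x' − x̄ = [-920/1701, 184/1701, 437/567] = K·y
y = (KᵀK)⁻¹·Kᵀ·(x' − x̄) = [2, 2]
z = y + H·x̄ = [2, 2] + [0, -4] = [2, -2]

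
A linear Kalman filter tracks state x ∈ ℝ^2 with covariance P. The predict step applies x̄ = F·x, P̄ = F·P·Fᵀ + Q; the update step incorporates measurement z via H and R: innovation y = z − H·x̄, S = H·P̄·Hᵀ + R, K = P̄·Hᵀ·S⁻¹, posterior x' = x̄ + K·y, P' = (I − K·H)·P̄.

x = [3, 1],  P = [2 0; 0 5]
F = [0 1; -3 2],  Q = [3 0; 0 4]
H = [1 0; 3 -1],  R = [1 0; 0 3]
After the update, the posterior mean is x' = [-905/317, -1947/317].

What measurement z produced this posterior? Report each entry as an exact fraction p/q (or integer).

z = [-3, -3]

x̄ = F·x = [1, -7]
P̄ = F·P·Fᵀ + Q = [8 10; 10 42]
S = H·P̄·Hᵀ + R = [9 14; 14 57]
K = P̄·Hᵀ·S⁻¹ = [260/317 14/317; 738/317 -248/317]
x' − x̄ = [-1222/317, 272/317] = K·y
y = (KᵀK)⁻¹·Kᵀ·(x' − x̄) = [-4, -13]
z = y + H·x̄ = [-4, -13] + [1, 10] = [-3, -3]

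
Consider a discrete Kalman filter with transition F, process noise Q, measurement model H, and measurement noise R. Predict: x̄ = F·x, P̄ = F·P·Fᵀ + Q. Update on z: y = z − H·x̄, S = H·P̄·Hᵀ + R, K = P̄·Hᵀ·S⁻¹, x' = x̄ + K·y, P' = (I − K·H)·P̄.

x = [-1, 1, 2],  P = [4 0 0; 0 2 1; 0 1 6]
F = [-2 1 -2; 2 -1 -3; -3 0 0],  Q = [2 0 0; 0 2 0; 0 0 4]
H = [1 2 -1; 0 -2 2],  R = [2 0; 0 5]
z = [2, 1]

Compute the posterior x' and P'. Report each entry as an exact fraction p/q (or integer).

x' = [72199/34893, 9968/34893, 26407/34893]
P' = [127706/34893 -44246/34893 -2056/34893; -44246/34893 137131/69786 67048/34893; -2056/34893 67048/34893 107528/34893]

x̄ = F·x = [-1, -9, 3]
P̄ = F·P·Fᵀ + Q = [40 17 24; 17 80 -24; 24 -24 40]
y = z − H·x̄ = [24, -23]
S = H·P̄·Hᵀ + R = [518 -530; -530 677]
K = P̄·Hᵀ·S⁻¹ = [20635/34893 16876/34893; 25837/69786 -607/34893; 12256/34893 16192/34893]
x' = x̄ + K·y = [72199/34893, 9968/34893, 26407/34893]
P' = (I − K·H)·P̄ = [127706/34893 -44246/34893 -2056/34893; -44246/34893 137131/69786 67048/34893; -2056/34893 67048/34893 107528/34893]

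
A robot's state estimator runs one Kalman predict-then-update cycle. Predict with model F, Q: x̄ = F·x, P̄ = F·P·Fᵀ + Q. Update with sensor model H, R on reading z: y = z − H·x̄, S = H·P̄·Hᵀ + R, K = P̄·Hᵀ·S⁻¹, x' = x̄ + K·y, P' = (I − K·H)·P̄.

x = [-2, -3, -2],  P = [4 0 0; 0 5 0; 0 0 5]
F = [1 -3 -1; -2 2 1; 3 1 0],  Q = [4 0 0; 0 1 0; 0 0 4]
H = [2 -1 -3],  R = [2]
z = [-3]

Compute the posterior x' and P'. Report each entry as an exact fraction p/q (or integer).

x' = [-213/115, 1252/805, -641/805]
P' = [2638/115 -2881/115 2703/115; -2881/115 26414/805 -22192/805; 2703/115 -22192/805 20096/805]

x̄ = F·x = [9, -4, -9]
P̄ = F·P·Fᵀ + Q = [58 -43 -3; -43 42 -14; -3 -14 45]
y = z − H·x̄ = [-52]
S = H·P̄·Hᵀ + R = [805]
K = P̄·Hᵀ·S⁻¹ = [24/115; -86/805; -127/805]
x' = x̄ + K·y = [-213/115, 1252/805, -641/805]
P' = (I − K·H)·P̄ = [2638/115 -2881/115 2703/115; -2881/115 26414/805 -22192/805; 2703/115 -22192/805 20096/805]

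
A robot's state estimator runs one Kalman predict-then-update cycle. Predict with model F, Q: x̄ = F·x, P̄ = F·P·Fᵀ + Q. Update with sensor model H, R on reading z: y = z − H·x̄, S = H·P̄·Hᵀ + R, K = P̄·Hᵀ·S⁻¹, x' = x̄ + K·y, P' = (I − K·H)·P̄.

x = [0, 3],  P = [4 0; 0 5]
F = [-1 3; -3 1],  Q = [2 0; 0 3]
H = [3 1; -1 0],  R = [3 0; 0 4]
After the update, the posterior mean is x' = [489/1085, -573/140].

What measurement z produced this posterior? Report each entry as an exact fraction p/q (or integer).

z = [-3, -1]

x̄ = F·x = [9, 3]
P̄ = F·P·Fᵀ + Q = [51 27; 27 44]
S = H·P̄·Hᵀ + R = [668 -180; -180 55]
K = P̄·Hᵀ·S⁻¹ = [36/217 -417/1085; 13/28 36/35]
x' − x̄ = [-9276/1085, -993/140] = K·y
y = (KᵀK)⁻¹·Kᵀ·(x' − x̄) = [-33, 8]
z = y + H·x̄ = [-33, 8] + [30, -9] = [-3, -1]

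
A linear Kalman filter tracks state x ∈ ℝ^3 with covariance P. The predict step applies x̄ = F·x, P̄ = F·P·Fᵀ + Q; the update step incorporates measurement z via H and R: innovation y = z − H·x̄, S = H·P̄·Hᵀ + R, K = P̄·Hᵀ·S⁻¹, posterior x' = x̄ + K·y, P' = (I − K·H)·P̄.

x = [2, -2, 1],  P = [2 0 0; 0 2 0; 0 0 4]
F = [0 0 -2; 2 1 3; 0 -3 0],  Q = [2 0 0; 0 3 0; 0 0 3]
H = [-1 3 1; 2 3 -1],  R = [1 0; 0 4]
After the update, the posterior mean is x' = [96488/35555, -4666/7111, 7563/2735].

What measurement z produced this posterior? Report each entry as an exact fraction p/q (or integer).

x̄ = F·x = [-2, 5, 6]
P̄ = F·P·Fᵀ + Q = [18 -24 0; -24 49 -6; 0 -6 21]
S = H·P̄·Hᵀ + R = [589 312; 312 286]
K = P̄·Hᵀ·S⁻¹ = [-558/2735 3438/35555; 111/547 2073/14222; 501/2735 -1839/5470]
x' − x̄ = [167598/35555, -40221/7111, -8847/2735] = K·y
y = (KᵀK)⁻¹·Kᵀ·(x' − x̄) = [-25, -4]
z = y + H·x̄ = [-25, -4] + [23, 5] = [-2, 1]

z = [-2, 1]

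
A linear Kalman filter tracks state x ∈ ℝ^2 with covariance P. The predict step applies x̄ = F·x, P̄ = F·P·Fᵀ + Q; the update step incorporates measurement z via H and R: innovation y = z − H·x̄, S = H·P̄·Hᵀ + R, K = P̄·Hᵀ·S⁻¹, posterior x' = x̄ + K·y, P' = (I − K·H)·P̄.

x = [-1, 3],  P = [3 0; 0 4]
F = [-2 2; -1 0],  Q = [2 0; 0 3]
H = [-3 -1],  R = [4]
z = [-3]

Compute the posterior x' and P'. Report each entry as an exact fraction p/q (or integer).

x' = [104/79, -53/79]
P' = [66/79 -102/79; -102/79 330/79]

x̄ = F·x = [8, 1]
P̄ = F·P·Fᵀ + Q = [30 6; 6 6]
y = z − H·x̄ = [22]
S = H·P̄·Hᵀ + R = [316]
K = P̄·Hᵀ·S⁻¹ = [-24/79; -6/79]
x' = x̄ + K·y = [104/79, -53/79]
P' = (I − K·H)·P̄ = [66/79 -102/79; -102/79 330/79]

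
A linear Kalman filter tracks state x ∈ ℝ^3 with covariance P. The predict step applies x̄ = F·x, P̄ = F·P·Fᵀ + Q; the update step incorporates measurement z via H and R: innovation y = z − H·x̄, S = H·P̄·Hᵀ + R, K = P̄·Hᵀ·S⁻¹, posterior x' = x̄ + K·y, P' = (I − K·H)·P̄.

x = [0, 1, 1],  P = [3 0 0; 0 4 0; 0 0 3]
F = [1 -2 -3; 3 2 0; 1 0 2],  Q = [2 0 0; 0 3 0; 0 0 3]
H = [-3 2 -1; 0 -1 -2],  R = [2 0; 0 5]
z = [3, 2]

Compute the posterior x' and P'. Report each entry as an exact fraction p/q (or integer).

x' = [-56168/28405, -8678/5681, -833/5681]
P' = [715211/56810 85157/5681 -82275/11362; 85157/5681 104302/5681 -47691/5681; -82275/11362 -47691/5681 56691/11362]

x̄ = F·x = [-5, 2, 2]
P̄ = F·P·Fᵀ + Q = [48 -7 -15; -7 46 9; -15 9 18]
y = z − H·x̄ = [-14, 8]
S = H·P̄·Hᵀ + R = [594 -194; -194 159]
K = P̄·Hᵀ·S⁻¹ = [-15559/56810 -2882/28405; 412/5681 -1784/5681; -315/11362 -1800/5681]
x' = x̄ + K·y = [-56168/28405, -8678/5681, -833/5681]
P' = (I − K·H)·P̄ = [715211/56810 85157/5681 -82275/11362; 85157/5681 104302/5681 -47691/5681; -82275/11362 -47691/5681 56691/11362]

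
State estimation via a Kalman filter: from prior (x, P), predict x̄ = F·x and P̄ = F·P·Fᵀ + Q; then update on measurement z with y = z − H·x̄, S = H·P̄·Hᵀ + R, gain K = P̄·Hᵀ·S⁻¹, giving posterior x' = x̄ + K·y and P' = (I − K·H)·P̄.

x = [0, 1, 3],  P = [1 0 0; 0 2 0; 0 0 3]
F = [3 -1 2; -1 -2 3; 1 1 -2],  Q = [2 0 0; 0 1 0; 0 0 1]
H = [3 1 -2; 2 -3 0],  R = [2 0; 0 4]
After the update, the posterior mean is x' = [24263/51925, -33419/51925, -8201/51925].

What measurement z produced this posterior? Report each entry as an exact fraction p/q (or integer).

x̄ = F·x = [5, 7, -5]
P̄ = F·P·Fᵀ + Q = [25 19 -11; 19 37 -23; -11 -23 16]
S = H·P̄·Hᵀ + R = [666 -188; -188 209]
K = P̄·Hᵀ·S⁻¹ = [11464/51925 8573/51925; 7768/51925 -11149/51925; -4778/51925 7379/51925]
x' − x̄ = [-235362/51925, -396894/51925, 251424/51925] = K·y
y = (KᵀK)⁻¹·Kᵀ·(x' − x̄) = [-31, 14]
z = y + H·x̄ = [-31, 14] + [32, -11] = [1, 3]

z = [1, 3]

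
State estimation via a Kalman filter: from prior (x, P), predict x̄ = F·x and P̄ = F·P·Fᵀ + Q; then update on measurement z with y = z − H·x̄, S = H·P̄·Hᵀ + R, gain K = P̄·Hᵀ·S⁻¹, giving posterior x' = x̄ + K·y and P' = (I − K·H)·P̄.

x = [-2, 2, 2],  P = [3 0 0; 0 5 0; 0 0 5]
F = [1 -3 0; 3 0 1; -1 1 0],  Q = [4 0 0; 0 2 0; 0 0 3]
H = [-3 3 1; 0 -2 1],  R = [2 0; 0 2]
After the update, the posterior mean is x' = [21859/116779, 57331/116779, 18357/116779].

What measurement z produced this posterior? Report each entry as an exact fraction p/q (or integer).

z = [1, -1]

x̄ = F·x = [-8, -4, 4]
P̄ = F·P·Fᵀ + Q = [52 9 -18; 9 34 -9; -18 -9 11]
S = H·P̄·Hᵀ + R = [679 -94; -94 185]
K = P̄·Hᵀ·S⁻¹ = [-30579/116779 -38262/116779; 4972/116779 -46079/116779; 9756/116779 23263/116779]
x' − x̄ = [956091/116779, 524447/116779, -448759/116779] = K·y
y = (KᵀK)⁻¹·Kᵀ·(x' − x̄) = [-15, -13]
z = y + H·x̄ = [-15, -13] + [16, 12] = [1, -1]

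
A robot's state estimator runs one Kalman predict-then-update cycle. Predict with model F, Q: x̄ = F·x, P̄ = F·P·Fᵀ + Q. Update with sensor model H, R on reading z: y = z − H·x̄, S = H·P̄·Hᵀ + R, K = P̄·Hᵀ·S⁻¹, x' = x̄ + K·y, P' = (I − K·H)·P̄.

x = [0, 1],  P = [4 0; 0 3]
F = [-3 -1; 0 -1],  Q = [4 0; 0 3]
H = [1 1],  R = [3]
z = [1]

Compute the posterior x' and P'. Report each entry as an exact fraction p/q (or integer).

x̄ = F·x = [-1, -1]
P̄ = F·P·Fᵀ + Q = [43 3; 3 6]
y = z − H·x̄ = [3]
S = H·P̄·Hᵀ + R = [58]
K = P̄·Hᵀ·S⁻¹ = [23/29; 9/58]
x' = x̄ + K·y = [40/29, -31/58]
P' = (I − K·H)·P̄ = [189/29 -120/29; -120/29 267/58]

x' = [40/29, -31/58]
P' = [189/29 -120/29; -120/29 267/58]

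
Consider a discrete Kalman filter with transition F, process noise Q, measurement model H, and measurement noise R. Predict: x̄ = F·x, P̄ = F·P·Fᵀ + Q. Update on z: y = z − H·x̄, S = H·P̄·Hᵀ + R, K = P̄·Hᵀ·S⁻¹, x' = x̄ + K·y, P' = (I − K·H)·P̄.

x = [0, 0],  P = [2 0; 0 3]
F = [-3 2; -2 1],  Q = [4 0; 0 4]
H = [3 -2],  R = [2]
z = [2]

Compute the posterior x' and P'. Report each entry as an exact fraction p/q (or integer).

x̄ = F·x = [0, 0]
P̄ = F·P·Fᵀ + Q = [34 18; 18 15]
y = z − H·x̄ = [2]
S = H·P̄·Hᵀ + R = [152]
K = P̄·Hᵀ·S⁻¹ = [33/76; 3/19]
x' = x̄ + K·y = [33/38, 6/19]
P' = (I − K·H)·P̄ = [203/38 144/19; 144/19 213/19]

x' = [33/38, 6/19]
P' = [203/38 144/19; 144/19 213/19]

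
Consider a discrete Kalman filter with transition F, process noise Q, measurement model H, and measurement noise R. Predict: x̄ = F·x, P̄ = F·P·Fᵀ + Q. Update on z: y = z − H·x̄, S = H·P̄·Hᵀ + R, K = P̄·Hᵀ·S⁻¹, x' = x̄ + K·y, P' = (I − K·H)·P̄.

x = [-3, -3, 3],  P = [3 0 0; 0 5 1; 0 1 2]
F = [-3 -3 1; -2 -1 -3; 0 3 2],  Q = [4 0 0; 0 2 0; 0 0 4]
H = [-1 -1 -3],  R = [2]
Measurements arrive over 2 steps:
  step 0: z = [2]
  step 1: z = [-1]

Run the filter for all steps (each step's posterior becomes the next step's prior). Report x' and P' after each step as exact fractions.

step 0: x̄ = F·x = [21, 0, -3]
step 0: P̄ = F·P·Fᵀ + Q = [72 35 -44; 35 43 -38; -44 -38 69]
step 0: y = z − H·x̄ = [14]
step 0: S = H·P̄·Hᵀ + R = [316]
step 0: K = P̄·Hᵀ·S⁻¹ = [25/316; 9/79; -125/316]
step 0: x' = x̄ + K·y = [3493/158, 126/79, -1349/158]
step 0: P' = (I − K·H)·P̄ = [22127/316 2540/79 -10779/316; 2540/79 3073/79 -1877/79; -10779/316 -1877/79 6179/316]
step 1: x̄ = F·x = [-6292/79, -3191/158, -971/79]
step 1: P̄ = F·P·Fᵀ + Q = [152454/79 26756/79 -25628/79; 26756/79 23287/316 -4603/158; -25628/79 -4603/158 11628/79]
step 1: y = z − H·x̄ = [-21759/158]
step 1: S = H·P̄·Hᵀ + R = [596083/316]
step 1: K = P̄·Hᵀ·S⁻¹ = [-409304/596083; -102693/596083; -27818/596083]
step 1: x' = x̄ + K·y = [8892008/596083, 2103773/596083, -3495578/596083]
step 1: P' = (I − K·H)·P̄ = [620161982/596083 68868770/596083 -229404048/596083; 68868770/596083 10554217/596083 -26405867/596083; -229404048/596083 -26405867/596083 85288517/596083]

step 0: x' = [3493/158, 126/79, -1349/158], P' = [22127/316 2540/79 -10779/316; 2540/79 3073/79 -1877/79; -10779/316 -1877/79 6179/316]
step 1: x' = [8892008/596083, 2103773/596083, -3495578/596083], P' = [620161982/596083 68868770/596083 -229404048/596083; 68868770/596083 10554217/596083 -26405867/596083; -229404048/596083 -26405867/596083 85288517/596083]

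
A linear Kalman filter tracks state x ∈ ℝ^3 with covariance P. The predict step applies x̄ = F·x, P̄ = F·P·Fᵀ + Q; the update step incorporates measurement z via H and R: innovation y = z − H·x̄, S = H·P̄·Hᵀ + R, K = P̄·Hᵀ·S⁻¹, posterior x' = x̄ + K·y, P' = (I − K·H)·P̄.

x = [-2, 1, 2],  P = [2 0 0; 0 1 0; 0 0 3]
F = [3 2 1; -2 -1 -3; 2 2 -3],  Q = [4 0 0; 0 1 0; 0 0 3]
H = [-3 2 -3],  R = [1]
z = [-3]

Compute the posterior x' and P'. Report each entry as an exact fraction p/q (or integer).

x' = [1093/493, -2721/493, -4837/986]
P' = [2439/493 -4255/493 -5250/493; -4255/493 14009/493 13579/493; -5250/493 13579/493 28643/986]

x̄ = F·x = [-2, -3, -8]
P̄ = F·P·Fᵀ + Q = [29 -23 7; -23 37 17; 7 17 42]
y = z − H·x̄ = [-27]
S = H·P̄·Hᵀ + R = [986]
K = P̄·Hᵀ·S⁻¹ = [-77/493; 46/493; -113/986]
x' = x̄ + K·y = [1093/493, -2721/493, -4837/986]
P' = (I − K·H)·P̄ = [2439/493 -4255/493 -5250/493; -4255/493 14009/493 13579/493; -5250/493 13579/493 28643/986]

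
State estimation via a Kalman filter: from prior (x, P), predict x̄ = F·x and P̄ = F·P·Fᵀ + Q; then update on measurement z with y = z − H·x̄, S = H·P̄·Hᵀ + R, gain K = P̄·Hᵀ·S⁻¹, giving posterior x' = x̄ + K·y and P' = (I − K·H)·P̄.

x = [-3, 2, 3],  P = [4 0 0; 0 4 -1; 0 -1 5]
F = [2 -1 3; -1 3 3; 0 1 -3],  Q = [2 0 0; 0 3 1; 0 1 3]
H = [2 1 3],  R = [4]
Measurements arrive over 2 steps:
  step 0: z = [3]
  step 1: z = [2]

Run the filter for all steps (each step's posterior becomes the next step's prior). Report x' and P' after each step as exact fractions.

step 0: x' = [1, 696/37, -221/37], P' = [73 19 -55; 19 2365/37 -1247/37; -55 -1247/37 1785/37]
step 1: x' = [-1062375/80797, 3737373/80797, -479915/80797], P' = [6735698/80797 -16859288/80797 1098804/80797; -16859288/80797 53818623/80797 -6712369/80797; 1098804/80797 -6712369/80797 1565211/80797]

step 0: x̄ = F·x = [1, 18, -7]
step 0: P̄ = F·P·Fᵀ + Q = [73 19 -55; 19 70 -26; -55 -26 58]
step 0: y = z − H·x̄ = [4]
step 0: S = H·P̄·Hᵀ + R = [148]
step 0: K = P̄·Hᵀ·S⁻¹ = [0; 15/74; 19/74]
step 0: x' = x̄ + K·y = [1, 696/37, -221/37]
step 0: P' = (I − K·H)·P̄ = [73 19 -55; 19 2365/37 -1247/37; -55 -1247/37 1785/37]
step 1: x̄ = F·x = [-1285/37, 1388/37, 1359/37]
step 1: P̄ = F·P·Fᵀ + Q = [9558/37 -5098/37 -12296/37; -5098/37 25708/37 -8259/37; -12296/37 -8259/37 26023/37]
step 1: y = z − H·x̄ = [-2821/37]
step 1: S = H·P̄·Hᵀ + R = [80797/37]
step 1: K = P̄·Hᵀ·S⁻¹ = [-22870/80797; -9265/80797; 45218/80797]
step 1: x' = x̄ + K·y = [-1062375/80797, 3737373/80797, -479915/80797]
step 1: P' = (I − K·H)·P̄ = [6735698/80797 -16859288/80797 1098804/80797; -16859288/80797 53818623/80797 -6712369/80797; 1098804/80797 -6712369/80797 1565211/80797]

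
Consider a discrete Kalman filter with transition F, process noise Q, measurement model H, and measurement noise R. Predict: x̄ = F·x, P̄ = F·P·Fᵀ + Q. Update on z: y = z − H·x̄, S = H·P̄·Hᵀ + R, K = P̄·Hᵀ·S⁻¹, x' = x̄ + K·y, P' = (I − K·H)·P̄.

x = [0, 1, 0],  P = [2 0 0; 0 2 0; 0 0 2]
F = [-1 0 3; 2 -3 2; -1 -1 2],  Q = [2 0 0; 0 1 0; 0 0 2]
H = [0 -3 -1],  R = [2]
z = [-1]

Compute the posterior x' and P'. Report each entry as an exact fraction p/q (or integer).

x' = [418/391, 4/17, 93/391]
P' = [7158/391 -54/17 3802/391; -54/17 20/17 -50/17; 3802/391 -50/17 3538/391]

x̄ = F·x = [0, -3, -1]
P̄ = F·P·Fᵀ + Q = [22 8 14; 8 35 10; 14 10 14]
y = z − H·x̄ = [-11]
S = H·P̄·Hᵀ + R = [391]
K = P̄·Hᵀ·S⁻¹ = [-38/391; -5/17; -44/391]
x' = x̄ + K·y = [418/391, 4/17, 93/391]
P' = (I − K·H)·P̄ = [7158/391 -54/17 3802/391; -54/17 20/17 -50/17; 3802/391 -50/17 3538/391]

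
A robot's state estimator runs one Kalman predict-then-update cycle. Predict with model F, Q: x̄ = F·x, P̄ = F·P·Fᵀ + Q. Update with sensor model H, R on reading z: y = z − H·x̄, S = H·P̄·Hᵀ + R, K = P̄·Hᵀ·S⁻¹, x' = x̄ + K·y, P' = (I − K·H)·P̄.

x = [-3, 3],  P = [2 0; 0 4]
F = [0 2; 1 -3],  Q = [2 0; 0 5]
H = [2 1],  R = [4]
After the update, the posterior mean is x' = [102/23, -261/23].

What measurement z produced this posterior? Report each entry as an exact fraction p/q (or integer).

x̄ = F·x = [6, -12]
P̄ = F·P·Fᵀ + Q = [18 -24; -24 43]
S = H·P̄·Hᵀ + R = [23]
K = P̄·Hᵀ·S⁻¹ = [12/23; -5/23]
x' − x̄ = [-36/23, 15/23] = K·y
y = (KᵀK)⁻¹·Kᵀ·(x' − x̄) = [-3]
z = y + H·x̄ = [-3] + [0] = [-3]

z = [-3]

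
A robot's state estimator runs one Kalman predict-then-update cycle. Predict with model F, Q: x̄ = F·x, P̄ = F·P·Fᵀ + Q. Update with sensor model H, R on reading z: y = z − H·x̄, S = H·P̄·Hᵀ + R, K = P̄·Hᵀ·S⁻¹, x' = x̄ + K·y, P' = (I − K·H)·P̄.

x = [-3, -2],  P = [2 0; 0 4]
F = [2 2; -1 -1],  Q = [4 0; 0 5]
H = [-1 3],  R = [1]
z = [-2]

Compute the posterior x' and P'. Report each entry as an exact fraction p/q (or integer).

x' = [-34/25, -43/40]
P' = [188/25 12/5; 12/5 7/8]

x̄ = F·x = [-10, 5]
P̄ = F·P·Fᵀ + Q = [28 -12; -12 11]
y = z − H·x̄ = [-27]
S = H·P̄·Hᵀ + R = [200]
K = P̄·Hᵀ·S⁻¹ = [-8/25; 9/40]
x' = x̄ + K·y = [-34/25, -43/40]
P' = (I − K·H)·P̄ = [188/25 12/5; 12/5 7/8]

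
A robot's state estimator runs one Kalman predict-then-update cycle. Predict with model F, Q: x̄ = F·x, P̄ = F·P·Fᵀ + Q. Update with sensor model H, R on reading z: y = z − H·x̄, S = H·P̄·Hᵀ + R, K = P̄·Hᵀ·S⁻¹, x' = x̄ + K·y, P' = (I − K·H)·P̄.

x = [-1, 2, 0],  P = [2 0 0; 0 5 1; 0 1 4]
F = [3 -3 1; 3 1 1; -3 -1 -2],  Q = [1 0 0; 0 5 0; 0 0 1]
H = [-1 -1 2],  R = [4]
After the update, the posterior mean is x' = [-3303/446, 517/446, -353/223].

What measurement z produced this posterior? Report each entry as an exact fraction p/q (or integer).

x̄ = F·x = [-9, -1, 1]
P̄ = F·P·Fᵀ + Q = [62 5 -6; 5 34 -34; -6 -34 44]
S = H·P̄·Hᵀ + R = [446]
K = P̄·Hᵀ·S⁻¹ = [-79/446; -107/446; 64/223]
x' − x̄ = [711/446, 963/446, -576/223] = K·y
y = (KᵀK)⁻¹·Kᵀ·(x' − x̄) = [-9]
z = y + H·x̄ = [-9] + [12] = [3]

z = [3]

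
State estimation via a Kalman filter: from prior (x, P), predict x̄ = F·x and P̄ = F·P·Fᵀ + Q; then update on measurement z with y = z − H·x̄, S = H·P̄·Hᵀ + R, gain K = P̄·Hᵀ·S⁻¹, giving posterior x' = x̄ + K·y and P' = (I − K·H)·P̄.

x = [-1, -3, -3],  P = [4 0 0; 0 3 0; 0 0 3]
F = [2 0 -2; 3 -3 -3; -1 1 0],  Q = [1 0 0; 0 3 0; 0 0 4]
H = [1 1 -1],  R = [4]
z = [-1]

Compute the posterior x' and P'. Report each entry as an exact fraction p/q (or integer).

x' = [-622/279, 251/93, 322/279]
P' = [1850/279 -202/93 928/279; -202/93 179/31 127/93; 928/279 127/93 1469/279]

x̄ = F·x = [4, 15, -2]
P̄ = F·P·Fᵀ + Q = [29 42 -8; 42 93 -21; -8 -21 11]
y = z − H·x̄ = [-22]
S = H·P̄·Hᵀ + R = [279]
K = P̄·Hᵀ·S⁻¹ = [79/279; 52/93; -40/279]
x' = x̄ + K·y = [-622/279, 251/93, 322/279]
P' = (I − K·H)·P̄ = [1850/279 -202/93 928/279; -202/93 179/31 127/93; 928/279 127/93 1469/279]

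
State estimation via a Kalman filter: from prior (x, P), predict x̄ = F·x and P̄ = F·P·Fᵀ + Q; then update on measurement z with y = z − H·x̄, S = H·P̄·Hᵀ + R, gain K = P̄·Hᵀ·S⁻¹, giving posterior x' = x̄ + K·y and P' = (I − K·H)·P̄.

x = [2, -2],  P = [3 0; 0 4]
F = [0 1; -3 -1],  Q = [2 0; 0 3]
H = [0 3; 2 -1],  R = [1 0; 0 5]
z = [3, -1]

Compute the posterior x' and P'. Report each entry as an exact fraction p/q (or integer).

x' = [-4134/8377, 8024/8377]
P' = [8678/8377 356/8377; 356/8377 922/8377]

x̄ = F·x = [-2, -4]
P̄ = F·P·Fᵀ + Q = [6 -4; -4 34]
y = z − H·x̄ = [15, -1]
S = H·P̄·Hᵀ + R = [307 -126; -126 79]
K = P̄·Hᵀ·S⁻¹ = [1068/8377 3400/8377; 2766/8377 -42/8377]
x' = x̄ + K·y = [-4134/8377, 8024/8377]
P' = (I − K·H)·P̄ = [8678/8377 356/8377; 356/8377 922/8377]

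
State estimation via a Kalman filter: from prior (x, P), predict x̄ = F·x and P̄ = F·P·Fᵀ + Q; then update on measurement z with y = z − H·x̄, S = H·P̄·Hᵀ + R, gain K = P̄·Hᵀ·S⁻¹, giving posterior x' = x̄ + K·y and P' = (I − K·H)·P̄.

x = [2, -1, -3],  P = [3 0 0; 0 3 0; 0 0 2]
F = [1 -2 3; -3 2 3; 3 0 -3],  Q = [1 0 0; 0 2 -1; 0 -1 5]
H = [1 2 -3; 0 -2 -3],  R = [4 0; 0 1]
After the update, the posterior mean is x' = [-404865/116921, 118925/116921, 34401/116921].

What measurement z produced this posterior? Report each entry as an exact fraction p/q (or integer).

z = [-2, -3]

x̄ = F·x = [-5, -17, 15]
P̄ = F·P·Fᵀ + Q = [34 -3 -9; -3 59 -46; -9 -46 50]
S = H·P̄·Hᵀ + R = [1318 247; 247 135]
K = P̄·Hᵀ·S⁻¹ = [-726/116921 29909/116921; 29215/116921 -36131/116921; -19559/116921 -14447/116921]
x' − x̄ = [179740/116921, 2106582/116921, -1719414/116921] = K·y
y = (KᵀK)⁻¹·Kᵀ·(x' − x̄) = [82, 8]
z = y + H·x̄ = [82, 8] + [-84, -11] = [-2, -3]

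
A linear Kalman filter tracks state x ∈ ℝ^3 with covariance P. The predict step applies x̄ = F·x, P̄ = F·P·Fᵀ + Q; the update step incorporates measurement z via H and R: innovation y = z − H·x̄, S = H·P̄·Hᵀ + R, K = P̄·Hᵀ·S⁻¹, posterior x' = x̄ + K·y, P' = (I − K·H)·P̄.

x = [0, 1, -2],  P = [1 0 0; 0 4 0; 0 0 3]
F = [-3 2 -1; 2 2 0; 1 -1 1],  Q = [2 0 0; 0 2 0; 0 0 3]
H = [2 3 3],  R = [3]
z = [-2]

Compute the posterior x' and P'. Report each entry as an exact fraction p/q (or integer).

x̄ = F·x = [4, 2, -3]
P̄ = F·P·Fᵀ + Q = [30 10 -14; 10 22 -6; -14 -6 11]
y = z − H·x̄ = [-7]
S = H·P̄·Hᵀ + R = [264]
K = P̄·Hᵀ·S⁻¹ = [2/11; 17/66; -13/264]
x' = x̄ + K·y = [30/11, 13/66, -701/264]
P' = (I − K·H)·P̄ = [234/11 -26/11 -128/11; -26/11 148/33 -175/66; -128/11 -175/66 2735/264]

x' = [30/11, 13/66, -701/264]
P' = [234/11 -26/11 -128/11; -26/11 148/33 -175/66; -128/11 -175/66 2735/264]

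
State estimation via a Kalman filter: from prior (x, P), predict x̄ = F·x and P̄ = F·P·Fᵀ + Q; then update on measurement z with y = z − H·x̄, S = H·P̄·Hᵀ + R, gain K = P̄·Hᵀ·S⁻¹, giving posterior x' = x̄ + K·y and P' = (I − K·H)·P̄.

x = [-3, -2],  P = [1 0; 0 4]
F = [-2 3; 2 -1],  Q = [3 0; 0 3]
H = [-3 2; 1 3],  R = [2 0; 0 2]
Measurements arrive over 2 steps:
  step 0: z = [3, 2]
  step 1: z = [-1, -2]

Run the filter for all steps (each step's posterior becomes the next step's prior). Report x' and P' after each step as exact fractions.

step 0: x' = [-15617/27599, 18131/27599], P' = [5814/27599 1238/27599; 1238/27599 4384/27599]
step 1: x' = [75261/2176805, -274341/435361], P' = [12844298/63127345 547490/12625469; 547490/12625469 1980032/12625469]

step 0: x̄ = F·x = [0, -4]
step 0: P̄ = F·P·Fᵀ + Q = [43 -16; -16 11]
step 0: y = z − H·x̄ = [11, 14]
step 0: S = H·P̄·Hᵀ + R = [625 49; 49 48]
step 0: K = P̄·Hᵀ·S⁻¹ = [-7483/27599 4764/27599; 2527/27599 7195/27599]
step 0: x' = x̄ + K·y = [-15617/27599, 18131/27599]
step 0: P' = (I − K·H)·P̄ = [5814/27599 1238/27599; 1238/27599 4384/27599]
step 1: x̄ = F·x = [85627/27599, -49365/27599]
step 1: P̄ = F·P·Fᵀ + Q = [130653/27599 -26504/27599; -26504/27599 105485/27599]
step 1: y = z − H·x̄ = [328012/27599, 7270/27599]
step 1: S = H·P̄·Hᵀ + R = [1971063/27599 426479/27599; 426479/27599 976192/27599]
step 1: K = P̄·Hᵀ·S⁻¹ = [-16528997/63127345 10528324/63127345; 1158797/12625469 3243793/12625469]
step 1: x' = x̄ + K·y = [75261/2176805, -274341/435361]
step 1: P' = (I − K·H)·P̄ = [12844298/63127345 547490/12625469; 547490/12625469 1980032/12625469]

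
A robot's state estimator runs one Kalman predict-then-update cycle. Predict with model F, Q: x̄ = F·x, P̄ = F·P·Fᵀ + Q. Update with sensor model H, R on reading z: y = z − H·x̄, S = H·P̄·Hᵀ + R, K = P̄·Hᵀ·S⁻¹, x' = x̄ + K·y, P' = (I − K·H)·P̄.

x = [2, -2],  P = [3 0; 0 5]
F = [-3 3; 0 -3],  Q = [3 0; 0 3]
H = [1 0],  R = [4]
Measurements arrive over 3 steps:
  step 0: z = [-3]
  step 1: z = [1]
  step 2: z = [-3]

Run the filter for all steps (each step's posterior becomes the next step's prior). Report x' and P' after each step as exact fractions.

step 0: x' = [-273/79, 69/79], P' = [300/79 -180/79; -180/79 1767/79]
step 1: x' = [6546/5599, 13761/2036], P' = [22080/5599 -1593/509; -1593/509 62619/2036]
step 2: x' = [-23466771/8412589, -35552871/8412589], P' = [33292020/8412589 -27320436/8412589; -27320436/8412589 270889410/8412589]

step 0: x̄ = F·x = [-12, 6]
step 0: P̄ = F·P·Fᵀ + Q = [75 -45; -45 48]
step 0: y = z − H·x̄ = [9]
step 0: S = H·P̄·Hᵀ + R = [79]
step 0: K = P̄·Hᵀ·S⁻¹ = [75/79; -45/79]
step 0: x' = x̄ + K·y = [-273/79, 69/79]
step 0: P' = (I − K·H)·P̄ = [300/79 -180/79; -180/79 1767/79]
step 1: x̄ = F·x = [1026/79, -207/79]
step 1: P̄ = F·P·Fᵀ + Q = [22080/79 -17523/79; -17523/79 16140/79]
step 1: y = z − H·x̄ = [-947/79]
step 1: S = H·P̄·Hᵀ + R = [22396/79]
step 1: K = P̄·Hᵀ·S⁻¹ = [5520/5599; -1593/2036]
step 1: x' = x̄ + K·y = [6546/5599, 13761/2036]
step 1: P' = (I − K·H)·P̄ = [22080/5599 -1593/509; -1593/509 62619/2036]
step 2: x̄ = F·x = [375561/22396, -41283/2036]
step 2: P̄ = F·P·Fᵀ + Q = [8323005/22396 -620919/2036; -620919/2036 569679/2036]
step 2: y = z − H·x̄ = [-442749/22396]
step 2: S = H·P̄·Hᵀ + R = [8412589/22396]
step 2: K = P̄·Hᵀ·S⁻¹ = [8323005/8412589; -6830109/8412589]
step 2: x' = x̄ + K·y = [-23466771/8412589, -35552871/8412589]
step 2: P' = (I − K·H)·P̄ = [33292020/8412589 -27320436/8412589; -27320436/8412589 270889410/8412589]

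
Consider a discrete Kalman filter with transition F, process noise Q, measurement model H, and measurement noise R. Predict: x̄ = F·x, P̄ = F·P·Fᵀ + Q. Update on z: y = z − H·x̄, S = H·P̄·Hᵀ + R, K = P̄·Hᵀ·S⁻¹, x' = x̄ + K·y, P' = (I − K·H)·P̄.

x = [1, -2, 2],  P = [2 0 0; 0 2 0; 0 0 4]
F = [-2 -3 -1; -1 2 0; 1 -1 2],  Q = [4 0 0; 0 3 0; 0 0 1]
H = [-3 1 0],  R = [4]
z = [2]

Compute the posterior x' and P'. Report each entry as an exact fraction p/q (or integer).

x̄ = F·x = [2, -5, 7]
P̄ = F·P·Fᵀ + Q = [34 -8 -6; -8 13 -6; -6 -6 21]
y = z − H·x̄ = [13]
S = H·P̄·Hᵀ + R = [371]
K = P̄·Hᵀ·S⁻¹ = [-110/371; 37/371; 12/371]
x' = x̄ + K·y = [-688/371, -1374/371, 2753/371]
P' = (I − K·H)·P̄ = [514/371 1102/371 -906/371; 1102/371 3454/371 -2670/371; -906/371 -2670/371 7647/371]

x' = [-688/371, -1374/371, 2753/371]
P' = [514/371 1102/371 -906/371; 1102/371 3454/371 -2670/371; -906/371 -2670/371 7647/371]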